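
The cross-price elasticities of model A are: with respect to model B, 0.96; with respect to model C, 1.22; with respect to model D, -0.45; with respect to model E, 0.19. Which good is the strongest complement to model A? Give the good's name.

model D

Complements have ε < 0. The most negative value is -0.45 (model D).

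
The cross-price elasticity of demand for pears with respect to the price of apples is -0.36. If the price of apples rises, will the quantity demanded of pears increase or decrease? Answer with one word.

decrease

ε < 0 and the price of apples rises, so the quantity of pears moves in the opposite direction: it decreases.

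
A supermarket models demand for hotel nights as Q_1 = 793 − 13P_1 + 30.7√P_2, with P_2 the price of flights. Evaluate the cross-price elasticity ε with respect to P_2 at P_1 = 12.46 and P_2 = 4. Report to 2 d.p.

At P_1 = 12.46 and P_2 = 4: Q_1 = 692.42.
∂Q_1/∂P_2 = 30.7/(2√P_2) = 30.7/(2√4) = 7.6750.
ε = (∂Q_1/∂P_2)(P_2/Q_1) = 7.6750 × (4/692.42) ≈ 0.04.
ε > 0: substitutes.

0.04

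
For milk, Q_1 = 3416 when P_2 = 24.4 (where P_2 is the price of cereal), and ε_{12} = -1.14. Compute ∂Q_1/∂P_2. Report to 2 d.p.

-159.60

ε = (∂Q_1/∂P_2)·(P_2/Q_1) ⇒ ∂Q_1/∂P_2 = ε·Q_1/P_2 = -1.14 × 3416/24.4 ≈ -159.60.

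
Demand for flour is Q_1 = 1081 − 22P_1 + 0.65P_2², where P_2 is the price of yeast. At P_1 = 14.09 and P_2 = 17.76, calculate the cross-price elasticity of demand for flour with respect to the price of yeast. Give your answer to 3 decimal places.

0.420

At P_1 = 14.09 and P_2 = 17.76: Q_1 = 976.041.
∂Q_1/∂P_2 = 1.3P_2 = 1.3(17.76) = 23.0880.
ε = (∂Q_1/∂P_2)(P_2/Q_1) = 23.0880 × (17.76/976.041) ≈ 0.420.
ε > 0: substitutes.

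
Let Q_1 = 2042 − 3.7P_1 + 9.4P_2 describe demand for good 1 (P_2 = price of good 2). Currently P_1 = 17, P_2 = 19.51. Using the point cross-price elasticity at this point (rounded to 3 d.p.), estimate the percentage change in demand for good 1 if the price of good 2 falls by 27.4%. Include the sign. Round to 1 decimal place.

-2.3%

At P_1 = 17, P_2 = 19.51: Q_1 = 2162.494.
∂Q_1/∂P_2 = 9.4.
ε = (∂Q_1/∂P_2)(P_2/Q_1) = 9.4000 × 19.51/2162.494 ≈ 0.085.
%ΔQ_1 ≈ ε × %ΔP_2 = 0.085 × (-27.4%) = -2.3%.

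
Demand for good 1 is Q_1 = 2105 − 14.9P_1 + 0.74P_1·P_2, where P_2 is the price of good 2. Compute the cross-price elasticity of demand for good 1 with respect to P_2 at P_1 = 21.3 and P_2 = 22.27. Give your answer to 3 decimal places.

0.164

At P_1 = 21.3 and P_2 = 22.27: Q_1 = 2138.650.
∂Q_1/∂P_2 = 0.74P_1 = 0.74(21.3) = 15.7620.
ε = (∂Q_1/∂P_2)(P_2/Q_1) = 15.7620 × (22.27/2138.650) ≈ 0.164.
ε > 0: substitutes.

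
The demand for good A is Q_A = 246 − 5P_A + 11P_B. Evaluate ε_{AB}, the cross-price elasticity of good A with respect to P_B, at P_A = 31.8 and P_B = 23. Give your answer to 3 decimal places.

0.744

At P_A = 31.8 and P_B = 23: Q_A = 340.
∂Q_A/∂P_B = 11.
ε = (∂Q_A/∂P_B)(P_B/Q_A) = 11 × (23/340) ≈ 0.744.
Since ε > 0, good A and good B are substitutes.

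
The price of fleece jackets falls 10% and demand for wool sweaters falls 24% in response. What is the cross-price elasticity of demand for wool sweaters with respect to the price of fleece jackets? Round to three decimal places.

2.400

ε = (%ΔQ of wool sweaters) / (%ΔP of fleece jackets) = (-24%) / (-10%) ≈ 2.400.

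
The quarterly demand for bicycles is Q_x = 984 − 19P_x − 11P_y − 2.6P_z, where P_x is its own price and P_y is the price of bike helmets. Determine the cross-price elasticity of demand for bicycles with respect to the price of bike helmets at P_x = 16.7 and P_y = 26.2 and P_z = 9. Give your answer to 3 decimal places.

-0.812

At P_x = 16.7 and P_y = 26.2 and P_z = 9: Q_x = 355.1.
∂Q_x/∂P_y = -11.
ε = (∂Q_x/∂P_y)(P_y/Q_x) = -11 × (26.2/355.1) ≈ -0.812.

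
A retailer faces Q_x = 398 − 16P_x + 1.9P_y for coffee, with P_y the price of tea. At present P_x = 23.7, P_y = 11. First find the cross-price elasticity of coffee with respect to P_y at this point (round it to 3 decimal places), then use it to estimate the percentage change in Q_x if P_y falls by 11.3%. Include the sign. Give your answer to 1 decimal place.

-5.9%

At P_x = 23.7, P_y = 11: Q_x = 39.7.
∂Q_x/∂P_y = 1.9.
ε = (∂Q_x/∂P_y)(P_y/Q_x) = 1.9000 × 11/39.7 ≈ 0.526.
%ΔQ_x ≈ ε × %ΔP_y = 0.526 × (-11.3%) = -5.9%.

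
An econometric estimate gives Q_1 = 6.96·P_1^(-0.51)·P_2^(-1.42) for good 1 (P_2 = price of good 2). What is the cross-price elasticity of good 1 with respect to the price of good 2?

In a log-linear (constant-elasticity) demand function, the coefficient on the exponent of P_2 is the cross-price elasticity.
ε = -1.42. Negative, so good 1 and good 2 are complements.

-1.42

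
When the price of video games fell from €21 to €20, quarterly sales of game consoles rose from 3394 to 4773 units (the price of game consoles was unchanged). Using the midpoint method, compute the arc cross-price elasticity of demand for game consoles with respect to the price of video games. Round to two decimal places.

-6.92

ΔQ_A = 4773 − 3394 = 1379; ΔP_B = 20 − 21 = -1.
Midpoints: Q̄_A = 4083.5, P̄_B = 20.50.
ε = (ΔQ_A/Q̄_A)/(ΔP_B/P̄_B) = (1379/4083.5)/(-1/20.50) ≈ -6.92.
ε < 0: game consoles and video games are complements.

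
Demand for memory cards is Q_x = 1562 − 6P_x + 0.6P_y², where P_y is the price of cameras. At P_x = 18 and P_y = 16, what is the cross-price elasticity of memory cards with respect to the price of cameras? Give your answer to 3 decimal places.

At P_x = 18 and P_y = 16: Q_x = 1607.6.
∂Q_x/∂P_y = 1.2P_y = 1.2(16) = 19.2000.
ε = (∂Q_x/∂P_y)(P_y/Q_x) = 19.2000 × (16/1607.6) ≈ 0.191.
ε > 0: substitutes.

0.191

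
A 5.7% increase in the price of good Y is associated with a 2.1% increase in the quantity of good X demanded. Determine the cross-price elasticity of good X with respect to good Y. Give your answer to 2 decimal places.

ε = (%ΔQ of good X) / (%ΔP of good Y) = (2.1%) / (5.7%) ≈ 0.37.
Positive cross-price elasticity: substitutes.

0.37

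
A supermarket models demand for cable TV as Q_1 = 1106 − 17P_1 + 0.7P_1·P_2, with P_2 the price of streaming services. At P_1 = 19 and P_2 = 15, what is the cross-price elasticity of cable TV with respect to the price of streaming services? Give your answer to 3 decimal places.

At P_1 = 19 and P_2 = 15: Q_1 = 982.5.
∂Q_1/∂P_2 = 0.7P_1 = 0.7(19) = 13.3000.
ε = (∂Q_1/∂P_2)(P_2/Q_1) = 13.3000 × (15/982.5) ≈ 0.203.

0.203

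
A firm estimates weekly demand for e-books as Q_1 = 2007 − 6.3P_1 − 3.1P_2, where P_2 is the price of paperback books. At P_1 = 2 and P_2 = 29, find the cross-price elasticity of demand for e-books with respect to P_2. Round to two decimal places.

-0.05

At P_1 = 2 and P_2 = 29: Q_1 = 1904.5.
∂Q_1/∂P_2 = -3.1.
ε = (∂Q_1/∂P_2)(P_2/Q_1) = -3.1 × (29/1904.5) ≈ -0.05.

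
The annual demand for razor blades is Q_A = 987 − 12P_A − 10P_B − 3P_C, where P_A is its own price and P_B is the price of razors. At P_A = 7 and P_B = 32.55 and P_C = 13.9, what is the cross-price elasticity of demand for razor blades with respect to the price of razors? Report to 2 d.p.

-0.61

At P_A = 7 and P_B = 32.55 and P_C = 13.9: Q_A = 535.8.
∂Q_A/∂P_B = -10.
ε = (∂Q_A/∂P_B)(P_B/Q_A) = -10 × (32.55/535.8) ≈ -0.61.
Since ε < 0, razor blades and razors are complements.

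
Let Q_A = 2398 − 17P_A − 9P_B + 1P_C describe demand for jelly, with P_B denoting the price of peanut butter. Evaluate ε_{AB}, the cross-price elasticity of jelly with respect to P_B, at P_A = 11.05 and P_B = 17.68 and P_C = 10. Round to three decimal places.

At P_A = 11.05 and P_B = 17.68 and P_C = 10: Q_A = 2061.03.
∂Q_A/∂P_B = -9.
ε = (∂Q_A/∂P_B)(P_B/Q_A) = -9 × (17.68/2061.03) ≈ -0.077.
Since ε < 0, jelly and peanut butter are complements.

-0.077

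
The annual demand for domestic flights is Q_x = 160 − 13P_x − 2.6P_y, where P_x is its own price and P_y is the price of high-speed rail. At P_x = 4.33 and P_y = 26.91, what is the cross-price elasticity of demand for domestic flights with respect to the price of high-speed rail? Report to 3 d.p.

-2.073

At P_x = 4.33 and P_y = 26.91: Q_x = 33.744.
∂Q_x/∂P_y = -2.6.
ε = (∂Q_x/∂P_y)(P_y/Q_x) = -2.6 × (26.91/33.744) ≈ -2.073.
Since ε < 0, domestic flights and high-speed rail are complements.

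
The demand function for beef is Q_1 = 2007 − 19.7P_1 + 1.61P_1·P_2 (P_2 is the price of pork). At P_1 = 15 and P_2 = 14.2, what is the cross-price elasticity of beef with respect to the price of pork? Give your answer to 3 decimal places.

0.167

At P_1 = 15 and P_2 = 14.2: Q_1 = 2054.43.
∂Q_1/∂P_2 = 1.61P_1 = 1.61(15) = 24.1500.
ε = (∂Q_1/∂P_2)(P_2/Q_1) = 24.1500 × (14.2/2054.43) ≈ 0.167.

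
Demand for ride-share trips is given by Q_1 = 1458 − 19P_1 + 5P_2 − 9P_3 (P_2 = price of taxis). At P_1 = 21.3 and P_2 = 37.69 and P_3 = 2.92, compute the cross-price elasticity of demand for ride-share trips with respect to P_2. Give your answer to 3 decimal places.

0.155

At P_1 = 21.3 and P_2 = 37.69 and P_3 = 2.92: Q_1 = 1215.47.
∂Q_1/∂P_2 = 5.
ε = (∂Q_1/∂P_2)(P_2/Q_1) = 5 × (37.69/1215.47) ≈ 0.155.
Since ε > 0, ride-share trips and taxis are substitutes.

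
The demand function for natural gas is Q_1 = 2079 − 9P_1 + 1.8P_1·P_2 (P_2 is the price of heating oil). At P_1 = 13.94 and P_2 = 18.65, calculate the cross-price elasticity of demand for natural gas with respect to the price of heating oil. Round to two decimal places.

At P_1 = 13.94 and P_2 = 18.65: Q_1 = 2421.506.
∂Q_1/∂P_2 = 1.8P_1 = 1.8(13.94) = 25.0920.
ε = (∂Q_1/∂P_2)(P_2/Q_1) = 25.0920 × (18.65/2421.506) ≈ 0.19.

0.19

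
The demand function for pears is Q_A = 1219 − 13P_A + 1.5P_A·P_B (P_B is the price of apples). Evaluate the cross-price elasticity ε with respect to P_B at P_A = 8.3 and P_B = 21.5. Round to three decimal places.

0.194

At P_A = 8.3 and P_B = 21.5: Q_A = 1378.775.
∂Q_A/∂P_B = 1.5P_A = 1.5(8.3) = 12.4500.
ε = (∂Q_A/∂P_B)(P_B/Q_A) = 12.4500 × (21.5/1378.775) ≈ 0.194.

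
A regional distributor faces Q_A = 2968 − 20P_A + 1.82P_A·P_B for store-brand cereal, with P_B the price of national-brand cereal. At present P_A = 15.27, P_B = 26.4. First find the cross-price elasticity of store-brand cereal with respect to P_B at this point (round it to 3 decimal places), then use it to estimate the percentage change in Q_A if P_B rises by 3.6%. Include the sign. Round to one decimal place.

0.8%

At P_A = 15.27, P_B = 26.4: Q_A = 3396.293.
∂Q_A/∂P_B = 1.82P_A = 27.7914.
ε = (∂Q_A/∂P_B)(P_B/Q_A) = 27.7914 × 26.4/3396.293 ≈ 0.216.
%ΔQ_A ≈ ε × %ΔP_B = 0.216 × (3.6%) = 0.8%.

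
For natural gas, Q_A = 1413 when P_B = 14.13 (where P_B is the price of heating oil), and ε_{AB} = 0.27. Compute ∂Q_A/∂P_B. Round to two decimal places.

27.00

ε = (∂Q_A/∂P_B)·(P_B/Q_A) ⇒ ∂Q_A/∂P_B = ε·Q_A/P_B = 0.27 × 1413/14.13 ≈ 27.00.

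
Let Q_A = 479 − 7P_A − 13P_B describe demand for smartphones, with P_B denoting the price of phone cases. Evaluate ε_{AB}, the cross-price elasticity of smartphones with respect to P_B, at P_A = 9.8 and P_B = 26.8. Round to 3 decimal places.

-5.619

At P_A = 9.8 and P_B = 26.8: Q_A = 62.
∂Q_A/∂P_B = -13.
ε = (∂Q_A/∂P_B)(P_B/Q_A) = -13 × (26.8/62) ≈ -5.619.
Since ε < 0, smartphones and phone cases are complements.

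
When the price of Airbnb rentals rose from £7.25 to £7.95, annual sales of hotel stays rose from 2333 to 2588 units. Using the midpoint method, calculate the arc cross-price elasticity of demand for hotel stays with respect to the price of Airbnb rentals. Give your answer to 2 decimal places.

1.13

ΔQ_A = 2588 − 2333 = 255; ΔP_B = 7.95 − 7.25 = 0.7.
Midpoints: Q̄_A = 2460.5, P̄_B = 7.60.
ε = (ΔQ_A/Q̄_A)/(ΔP_B/P̄_B) = (255/2460.5)/(0.7/7.60) ≈ 1.13.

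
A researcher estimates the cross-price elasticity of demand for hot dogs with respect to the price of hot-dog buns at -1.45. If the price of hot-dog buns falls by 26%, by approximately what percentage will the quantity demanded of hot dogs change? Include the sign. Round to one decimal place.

37.7%

%ΔQ ≈ ε × %ΔP of hot-dog buns = -1.45 × (-26%) = 37.7%.
Demand for hot dogs rises by about 37.7%.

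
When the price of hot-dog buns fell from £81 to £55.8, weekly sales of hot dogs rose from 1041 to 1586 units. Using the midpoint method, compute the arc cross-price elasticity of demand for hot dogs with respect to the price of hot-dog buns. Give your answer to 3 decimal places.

ΔQ_A = 1586 − 1041 = 545; ΔP_B = 55.8 − 81 = -25.2.
Midpoints: Q̄_A = 1313.5, P̄_B = 68.40.
ε = (ΔQ_A/Q̄_A)/(ΔP_B/P̄_B) = (545/1313.5)/(-25.2/68.40) ≈ -1.126.
ε < 0: hot dogs and hot-dog buns are complements.

-1.126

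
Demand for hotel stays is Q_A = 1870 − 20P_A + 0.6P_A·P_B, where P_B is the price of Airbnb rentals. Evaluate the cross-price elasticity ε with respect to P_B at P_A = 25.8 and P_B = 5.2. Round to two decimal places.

0.06

At P_A = 25.8 and P_B = 5.2: Q_A = 1434.496.
∂Q_A/∂P_B = 0.6P_A = 0.6(25.8) = 15.4800.
ε = (∂Q_A/∂P_B)(P_B/Q_A) = 15.4800 × (5.2/1434.496) ≈ 0.06.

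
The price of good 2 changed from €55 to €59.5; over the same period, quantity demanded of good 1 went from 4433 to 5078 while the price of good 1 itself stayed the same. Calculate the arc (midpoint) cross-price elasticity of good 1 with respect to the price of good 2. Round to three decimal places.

ΔQ_1 = 5078 − 4433 = 645; ΔP_2 = 59.5 − 55 = 4.5.
Midpoints: Q̄_1 = 4755.5, P̄_2 = 57.25.
ε = (ΔQ_1/Q̄_1)/(ΔP_2/P̄_2) = (645/4755.5)/(4.5/57.25) ≈ 1.726.
ε > 0: good 1 and good 2 are substitutes.

1.726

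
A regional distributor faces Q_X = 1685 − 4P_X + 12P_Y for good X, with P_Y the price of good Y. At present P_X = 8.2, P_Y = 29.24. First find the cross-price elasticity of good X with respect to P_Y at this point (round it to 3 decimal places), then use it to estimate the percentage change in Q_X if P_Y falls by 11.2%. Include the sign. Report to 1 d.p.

-2.0%

At P_X = 8.2, P_Y = 29.24: Q_X = 2003.08.
∂Q_X/∂P_Y = 12.
ε = (∂Q_X/∂P_Y)(P_Y/Q_X) = 12.0000 × 29.24/2003.08 ≈ 0.175.
%ΔQ_X ≈ ε × %ΔP_Y = 0.175 × (-11.2%) = -2.0%.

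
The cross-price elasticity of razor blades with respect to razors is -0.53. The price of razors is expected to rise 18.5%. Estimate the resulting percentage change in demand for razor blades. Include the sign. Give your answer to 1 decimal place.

-9.8%

%ΔQ ≈ ε × %ΔP of razors = -0.53 × (18.5%) = -9.8%.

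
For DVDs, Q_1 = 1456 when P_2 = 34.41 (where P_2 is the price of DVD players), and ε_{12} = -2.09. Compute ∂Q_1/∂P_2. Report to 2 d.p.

-88.43

ε = (∂Q_1/∂P_2)·(P_2/Q_1) ⇒ ∂Q_1/∂P_2 = ε·Q_1/P_2 = -2.09 × 1456/34.41 ≈ -88.43.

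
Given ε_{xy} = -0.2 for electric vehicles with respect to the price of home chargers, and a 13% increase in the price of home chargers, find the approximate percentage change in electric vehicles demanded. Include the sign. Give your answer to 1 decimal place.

-2.6%

%ΔQ ≈ ε × %ΔP of home chargers = -0.2 × (13%) = -2.6%.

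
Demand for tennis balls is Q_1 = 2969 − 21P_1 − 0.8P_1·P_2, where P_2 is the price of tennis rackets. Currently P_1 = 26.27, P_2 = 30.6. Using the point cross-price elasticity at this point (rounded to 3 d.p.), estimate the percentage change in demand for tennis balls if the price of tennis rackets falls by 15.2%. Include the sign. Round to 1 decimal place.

5.5%

At P_1 = 26.27, P_2 = 30.6: Q_1 = 1774.240.
∂Q_1/∂P_2 = -0.8P_1 = -21.0160.
ε = (∂Q_1/∂P_2)(P_2/Q_1) = -21.0160 × 30.6/1774.240 ≈ -0.362.
%ΔQ_1 ≈ ε × %ΔP_2 = -0.362 × (-15.2%) = 5.5%.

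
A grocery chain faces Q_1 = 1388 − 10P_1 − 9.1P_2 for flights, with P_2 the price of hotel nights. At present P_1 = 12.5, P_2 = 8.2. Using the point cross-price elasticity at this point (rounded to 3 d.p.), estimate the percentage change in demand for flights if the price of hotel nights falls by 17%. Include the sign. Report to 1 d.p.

1.1%

At P_1 = 12.5, P_2 = 8.2: Q_1 = 1188.38.
∂Q_1/∂P_2 = -9.1.
ε = (∂Q_1/∂P_2)(P_2/Q_1) = -9.1000 × 8.2/1188.38 ≈ -0.063.
%ΔQ_1 ≈ ε × %ΔP_2 = -0.063 × (-17%) = 1.1%.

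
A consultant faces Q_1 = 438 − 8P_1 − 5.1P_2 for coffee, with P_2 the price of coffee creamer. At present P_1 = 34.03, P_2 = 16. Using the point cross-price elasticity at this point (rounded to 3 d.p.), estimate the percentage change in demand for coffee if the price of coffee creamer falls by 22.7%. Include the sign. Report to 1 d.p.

At P_1 = 34.03, P_2 = 16: Q_1 = 84.16.
∂Q_1/∂P_2 = -5.1.
ε = (∂Q_1/∂P_2)(P_2/Q_1) = -5.1000 × 16/84.16 ≈ -0.970.
%ΔQ_1 ≈ ε × %ΔP_2 = -0.970 × (-22.7%) = 22.0%.

22.0%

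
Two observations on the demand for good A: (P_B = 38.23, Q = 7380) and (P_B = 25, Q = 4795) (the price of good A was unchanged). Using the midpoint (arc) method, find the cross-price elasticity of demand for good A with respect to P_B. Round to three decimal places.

1.015

ΔQ_A = 4795 − 7380 = -2585; ΔP_B = 25 − 38.23 = -13.23.
Midpoints: Q̄_A = 6087.5, P̄_B = 31.61.
ε = (ΔQ_A/Q̄_A)/(ΔP_B/P̄_B) = (-2585/6087.5)/(-13.23/31.61) ≈ 1.015.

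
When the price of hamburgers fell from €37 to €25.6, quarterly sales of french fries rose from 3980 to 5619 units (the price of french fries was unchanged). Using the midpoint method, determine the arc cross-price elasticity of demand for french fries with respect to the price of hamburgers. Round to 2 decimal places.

-0.94

ΔQ_A = 5619 − 3980 = 1639; ΔP_B = 25.6 − 37 = -11.4.
Midpoints: Q̄_A = 4799.5, P̄_B = 31.30.
ε = (ΔQ_A/Q̄_A)/(ΔP_B/P̄_B) = (1639/4799.5)/(-11.4/31.30) ≈ -0.94.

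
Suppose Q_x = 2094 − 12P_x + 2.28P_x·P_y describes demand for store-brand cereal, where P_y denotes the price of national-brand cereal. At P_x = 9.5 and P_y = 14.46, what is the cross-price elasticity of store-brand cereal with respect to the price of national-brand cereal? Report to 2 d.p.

0.14

At P_x = 9.5 and P_y = 14.46: Q_x = 2293.204.
∂Q_x/∂P_y = 2.28P_x = 2.28(9.5) = 21.6600.
ε = (∂Q_x/∂P_y)(P_y/Q_x) = 21.6600 × (14.46/2293.204) ≈ 0.14.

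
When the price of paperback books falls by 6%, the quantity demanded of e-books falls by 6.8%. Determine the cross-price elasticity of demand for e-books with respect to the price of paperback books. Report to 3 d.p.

ε = (%ΔQ of e-books) / (%ΔP of paperback books) = (-6.8%) / (-6%) ≈ 1.133.
Positive cross-price elasticity: substitutes.

1.133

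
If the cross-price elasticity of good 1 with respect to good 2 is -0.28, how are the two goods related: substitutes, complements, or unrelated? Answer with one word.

complements

ε = -0.28 < 0, so a higher price of good 2 lowers demand for good 1: complements.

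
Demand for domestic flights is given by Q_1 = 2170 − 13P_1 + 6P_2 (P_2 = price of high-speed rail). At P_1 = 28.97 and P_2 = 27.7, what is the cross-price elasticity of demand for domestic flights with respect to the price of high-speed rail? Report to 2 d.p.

At P_1 = 28.97 and P_2 = 27.7: Q_1 = 1959.59.
∂Q_1/∂P_2 = 6.
ε = (∂Q_1/∂P_2)(P_2/Q_1) = 6 × (27.7/1959.59) ≈ 0.08.
Since ε > 0, domestic flights and high-speed rail are substitutes.

0.08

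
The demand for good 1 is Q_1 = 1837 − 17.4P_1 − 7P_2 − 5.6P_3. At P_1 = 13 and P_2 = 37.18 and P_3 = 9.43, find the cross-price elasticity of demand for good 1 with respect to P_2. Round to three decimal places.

-0.201

At P_1 = 13 and P_2 = 37.18 and P_3 = 9.43: Q_1 = 1297.732.
∂Q_1/∂P_2 = -7.
ε = (∂Q_1/∂P_2)(P_2/Q_1) = -7 × (37.18/1297.732) ≈ -0.201.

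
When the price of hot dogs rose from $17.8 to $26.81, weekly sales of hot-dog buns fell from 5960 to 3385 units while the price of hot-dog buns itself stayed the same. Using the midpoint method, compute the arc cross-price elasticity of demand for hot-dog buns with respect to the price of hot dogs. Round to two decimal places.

ΔQ_A = 3385 − 5960 = -2575; ΔP_B = 26.81 − 17.8 = 9.01.
Midpoints: Q̄_A = 4672.5, P̄_B = 22.30.
ε = (ΔQ_A/Q̄_A)/(ΔP_B/P̄_B) = (-2575/4672.5)/(9.01/22.30) ≈ -1.36.
ε < 0: hot-dog buns and hot dogs are complements.

-1.36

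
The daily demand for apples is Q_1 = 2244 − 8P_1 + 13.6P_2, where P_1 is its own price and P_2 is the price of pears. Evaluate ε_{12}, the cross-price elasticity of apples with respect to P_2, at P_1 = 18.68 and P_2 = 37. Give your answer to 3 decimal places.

0.194

At P_1 = 18.68 and P_2 = 37: Q_1 = 2597.76.
∂Q_1/∂P_2 = 13.6.
ε = (∂Q_1/∂P_2)(P_2/Q_1) = 13.6 × (37/2597.76) ≈ 0.194.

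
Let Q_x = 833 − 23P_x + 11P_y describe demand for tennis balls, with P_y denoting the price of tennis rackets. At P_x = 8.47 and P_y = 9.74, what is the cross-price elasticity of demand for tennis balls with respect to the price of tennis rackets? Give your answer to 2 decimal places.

0.14

At P_x = 8.47 and P_y = 9.74: Q_x = 745.33.
∂Q_x/∂P_y = 11.
ε = (∂Q_x/∂P_y)(P_y/Q_x) = 11 × (9.74/745.33) ≈ 0.14.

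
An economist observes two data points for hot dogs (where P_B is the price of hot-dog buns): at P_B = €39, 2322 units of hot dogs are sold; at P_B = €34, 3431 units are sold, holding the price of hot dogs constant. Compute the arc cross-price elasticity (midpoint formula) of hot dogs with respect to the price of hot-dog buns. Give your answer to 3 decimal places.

ΔQ_A = 3431 − 2322 = 1109; ΔP_B = 34 − 39 = -5.
Midpoints: Q̄_A = 2876.5, P̄_B = 36.50.
ε = (ΔQ_A/Q̄_A)/(ΔP_B/P̄_B) = (1109/2876.5)/(-5/36.50) ≈ -2.814.

-2.814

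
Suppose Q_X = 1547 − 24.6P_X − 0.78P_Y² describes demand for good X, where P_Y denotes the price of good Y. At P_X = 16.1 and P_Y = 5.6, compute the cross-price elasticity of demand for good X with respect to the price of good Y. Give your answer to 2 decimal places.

-0.04

At P_X = 16.1 and P_Y = 5.6: Q_X = 1126.479.
∂Q_X/∂P_Y = -1.56P_Y = -1.56(5.6) = -8.7360.
ε = (∂Q_X/∂P_Y)(P_Y/Q_X) = -8.7360 × (5.6/1126.479) ≈ -0.04.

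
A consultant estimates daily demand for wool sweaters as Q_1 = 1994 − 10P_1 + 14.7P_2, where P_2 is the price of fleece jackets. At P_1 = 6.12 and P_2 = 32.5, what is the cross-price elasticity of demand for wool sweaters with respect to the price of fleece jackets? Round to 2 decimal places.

0.20

At P_1 = 6.12 and P_2 = 32.5: Q_1 = 2410.55.
∂Q_1/∂P_2 = 14.7.
ε = (∂Q_1/∂P_2)(P_2/Q_1) = 14.7 × (32.5/2410.55) ≈ 0.20.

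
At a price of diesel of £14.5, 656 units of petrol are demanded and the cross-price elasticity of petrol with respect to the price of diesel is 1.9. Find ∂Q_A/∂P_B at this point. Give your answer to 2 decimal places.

85.96

ε = (∂Q_A/∂P_B)·(P_B/Q_A) ⇒ ∂Q_A/∂P_B = ε·Q_A/P_B = 1.9 × 656/14.5 ≈ 85.96.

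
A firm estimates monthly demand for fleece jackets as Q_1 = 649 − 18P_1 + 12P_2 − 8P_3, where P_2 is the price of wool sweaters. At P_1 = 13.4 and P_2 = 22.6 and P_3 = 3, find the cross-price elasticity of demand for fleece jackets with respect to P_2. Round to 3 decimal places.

At P_1 = 13.4 and P_2 = 22.6 and P_3 = 3: Q_1 = 655.
∂Q_1/∂P_2 = 12.
ε = (∂Q_1/∂P_2)(P_2/Q_1) = 12 × (22.6/655) ≈ 0.414.
Since ε > 0, fleece jackets and wool sweaters are substitutes.

0.414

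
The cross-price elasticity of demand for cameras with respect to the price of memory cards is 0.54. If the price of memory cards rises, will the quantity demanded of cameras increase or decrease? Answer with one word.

increase

ε > 0 and the price of memory cards rises, so the quantity of cameras moves in the same direction: it increases.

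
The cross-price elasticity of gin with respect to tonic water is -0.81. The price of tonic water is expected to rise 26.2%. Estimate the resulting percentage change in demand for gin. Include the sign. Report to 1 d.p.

-21.2%

%ΔQ ≈ ε × %ΔP of tonic water = -0.81 × (26.2%) = -21.2%.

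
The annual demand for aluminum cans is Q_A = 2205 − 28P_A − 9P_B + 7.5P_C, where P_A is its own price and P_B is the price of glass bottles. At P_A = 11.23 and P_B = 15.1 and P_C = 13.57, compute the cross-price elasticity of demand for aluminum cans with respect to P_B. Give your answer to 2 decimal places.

At P_A = 11.23 and P_B = 15.1 and P_C = 13.57: Q_A = 1856.435.
∂Q_A/∂P_B = -9.
ε = (∂Q_A/∂P_B)(P_B/Q_A) = -9 × (15.1/1856.435) ≈ -0.07.
Since ε < 0, aluminum cans and glass bottles are complements.

-0.07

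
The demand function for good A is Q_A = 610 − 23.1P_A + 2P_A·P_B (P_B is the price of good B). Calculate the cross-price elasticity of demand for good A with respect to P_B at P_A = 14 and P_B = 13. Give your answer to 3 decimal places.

At P_A = 14 and P_B = 13: Q_A = 650.6.
∂Q_A/∂P_B = 2P_A = 2(14) = 28.0000.
ε = (∂Q_A/∂P_B)(P_B/Q_A) = 28.0000 × (13/650.6) ≈ 0.559.

0.559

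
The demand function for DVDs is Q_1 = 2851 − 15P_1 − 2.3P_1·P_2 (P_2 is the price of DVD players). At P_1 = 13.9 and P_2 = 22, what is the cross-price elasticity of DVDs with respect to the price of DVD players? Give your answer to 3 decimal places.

-0.363

At P_1 = 13.9 and P_2 = 22: Q_1 = 1939.16.
∂Q_1/∂P_2 = -2.3P_1 = -2.3(13.9) = -31.9700.
ε = (∂Q_1/∂P_2)(P_2/Q_1) = -31.9700 × (22/1939.16) ≈ -0.363.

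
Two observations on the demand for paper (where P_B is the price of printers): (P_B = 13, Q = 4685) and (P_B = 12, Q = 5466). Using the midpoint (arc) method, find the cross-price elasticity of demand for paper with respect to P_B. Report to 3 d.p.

-1.923

ΔQ_A = 5466 − 4685 = 781; ΔP_B = 12 − 13 = -1.
Midpoints: Q̄_A = 5075.5, P̄_B = 12.50.
ε = (ΔQ_A/Q̄_A)/(ΔP_B/P̄_B) = (781/5075.5)/(-1/12.50) ≈ -1.923.
ε < 0: paper and printers are complements.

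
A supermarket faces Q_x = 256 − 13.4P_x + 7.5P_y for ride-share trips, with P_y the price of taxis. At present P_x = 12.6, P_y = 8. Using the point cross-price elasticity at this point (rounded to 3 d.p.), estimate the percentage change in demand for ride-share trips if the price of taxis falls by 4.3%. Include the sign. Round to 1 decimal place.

At P_x = 12.6, P_y = 8: Q_x = 147.16.
∂Q_x/∂P_y = 7.5.
ε = (∂Q_x/∂P_y)(P_y/Q_x) = 7.5000 × 8/147.16 ≈ 0.408.
%ΔQ_x ≈ ε × %ΔP_y = 0.408 × (-4.3%) = -1.8%.

-1.8%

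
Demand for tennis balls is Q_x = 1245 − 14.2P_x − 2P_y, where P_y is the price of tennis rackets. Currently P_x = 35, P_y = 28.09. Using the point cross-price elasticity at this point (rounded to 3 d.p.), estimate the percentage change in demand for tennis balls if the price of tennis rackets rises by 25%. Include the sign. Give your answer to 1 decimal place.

-2.0%

At P_x = 35, P_y = 28.09: Q_x = 691.82.
∂Q_x/∂P_y = -2.
ε = (∂Q_x/∂P_y)(P_y/Q_x) = -2.0000 × 28.09/691.82 ≈ -0.081.
%ΔQ_x ≈ ε × %ΔP_y = -0.081 × (25%) = -2.0%.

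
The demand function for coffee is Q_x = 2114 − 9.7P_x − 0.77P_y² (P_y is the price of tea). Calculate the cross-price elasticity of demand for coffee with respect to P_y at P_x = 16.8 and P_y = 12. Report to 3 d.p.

At P_x = 16.8 and P_y = 12: Q_x = 1840.16.
∂Q_x/∂P_y = -1.54P_y = -1.54(12) = -18.4800.
ε = (∂Q_x/∂P_y)(P_y/Q_x) = -18.4800 × (12/1840.16) ≈ -0.121.
ε < 0: complements.

-0.121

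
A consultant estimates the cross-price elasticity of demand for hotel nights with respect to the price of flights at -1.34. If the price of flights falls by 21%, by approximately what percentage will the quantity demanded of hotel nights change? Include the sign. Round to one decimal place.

%ΔQ ≈ ε × %ΔP of flights = -1.34 × (-21%) = 28.1%.
Demand for hotel nights rises by about 28.1%.

28.1%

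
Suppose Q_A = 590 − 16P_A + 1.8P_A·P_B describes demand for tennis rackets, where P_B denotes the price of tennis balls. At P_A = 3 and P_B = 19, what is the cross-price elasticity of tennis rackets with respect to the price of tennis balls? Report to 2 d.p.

At P_A = 3 and P_B = 19: Q_A = 644.6.
∂Q_A/∂P_B = 1.8P_A = 1.8(3) = 5.4000.
ε = (∂Q_A/∂P_B)(P_B/Q_A) = 5.4000 × (19/644.6) ≈ 0.16.
ε > 0: substitutes.

0.16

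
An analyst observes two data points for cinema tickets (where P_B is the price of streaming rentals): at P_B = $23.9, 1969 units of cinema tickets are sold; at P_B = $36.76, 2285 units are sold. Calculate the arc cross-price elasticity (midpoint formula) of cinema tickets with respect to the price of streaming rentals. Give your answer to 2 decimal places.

0.35

ΔQ_A = 2285 − 1969 = 316; ΔP_B = 36.76 − 23.9 = 12.86.
Midpoints: Q̄_A = 2127.0, P̄_B = 30.33.
ε = (ΔQ_A/Q̄_A)/(ΔP_B/P̄_B) = (316/2127.0)/(12.86/30.33) ≈ 0.35.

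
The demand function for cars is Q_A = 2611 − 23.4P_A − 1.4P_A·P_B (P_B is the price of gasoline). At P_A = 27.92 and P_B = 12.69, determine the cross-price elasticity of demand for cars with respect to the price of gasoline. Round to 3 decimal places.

-0.339

At P_A = 27.92 and P_B = 12.69: Q_A = 1461.645.
∂Q_A/∂P_B = -1.4P_A = -1.4(27.92) = -39.0880.
ε = (∂Q_A/∂P_B)(P_B/Q_A) = -39.0880 × (12.69/1461.645) ≈ -0.339.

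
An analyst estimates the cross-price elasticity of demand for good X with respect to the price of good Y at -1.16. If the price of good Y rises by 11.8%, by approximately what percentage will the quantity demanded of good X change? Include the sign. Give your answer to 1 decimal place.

%ΔQ ≈ ε × %ΔP of good Y = -1.16 × (11.8%) = -13.7%.
Demand for good X falls by about 13.7%.

-13.7%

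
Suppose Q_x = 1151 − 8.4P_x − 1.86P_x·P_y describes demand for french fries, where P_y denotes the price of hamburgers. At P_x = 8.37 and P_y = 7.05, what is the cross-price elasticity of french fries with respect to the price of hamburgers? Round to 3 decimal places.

At P_x = 8.37 and P_y = 7.05: Q_x = 970.936.
∂Q_x/∂P_y = -1.86P_x = -1.86(8.37) = -15.5682.
ε = (∂Q_x/∂P_y)(P_y/Q_x) = -15.5682 × (7.05/970.936) ≈ -0.113.
ε < 0: complements.

-0.113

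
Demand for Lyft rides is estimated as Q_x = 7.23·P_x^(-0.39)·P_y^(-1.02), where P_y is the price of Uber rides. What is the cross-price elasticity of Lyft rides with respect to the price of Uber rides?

In a log-linear (constant-elasticity) demand function, the coefficient on the exponent of P_y is the cross-price elasticity.
ε = -1.02. Negative, so Lyft rides and Uber rides are complements.

-1.02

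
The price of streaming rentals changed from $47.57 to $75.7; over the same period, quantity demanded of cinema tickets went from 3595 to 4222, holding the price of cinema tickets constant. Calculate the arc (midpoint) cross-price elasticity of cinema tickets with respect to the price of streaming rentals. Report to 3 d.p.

0.351

ΔQ_A = 4222 − 3595 = 627; ΔP_B = 75.7 − 47.57 = 28.13.
Midpoints: Q̄_A = 3908.5, P̄_B = 61.64.
ε = (ΔQ_A/Q̄_A)/(ΔP_B/P̄_B) = (627/3908.5)/(28.13/61.64) ≈ 0.351.
ε > 0: cinema tickets and streaming rentals are substitutes.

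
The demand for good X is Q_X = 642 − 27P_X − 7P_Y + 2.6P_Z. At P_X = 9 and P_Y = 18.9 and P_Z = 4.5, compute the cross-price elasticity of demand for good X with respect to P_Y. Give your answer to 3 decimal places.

-0.475

At P_X = 9 and P_Y = 18.9 and P_Z = 4.5: Q_X = 278.4.
∂Q_X/∂P_Y = -7.
ε = (∂Q_X/∂P_Y)(P_Y/Q_X) = -7 × (18.9/278.4) ≈ -0.475.
Since ε < 0, good X and good Y are complements.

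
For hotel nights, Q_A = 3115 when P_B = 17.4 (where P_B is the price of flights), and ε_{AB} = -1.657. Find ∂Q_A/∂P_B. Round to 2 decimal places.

-296.64

ε = (∂Q_A/∂P_B)·(P_B/Q_A) ⇒ ∂Q_A/∂P_B = ε·Q_A/P_B = -1.657 × 3115/17.4 ≈ -296.64.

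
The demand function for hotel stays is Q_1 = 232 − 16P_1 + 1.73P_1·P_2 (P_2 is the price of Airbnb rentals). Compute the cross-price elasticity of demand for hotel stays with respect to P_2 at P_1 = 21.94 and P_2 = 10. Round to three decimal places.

1.457

At P_1 = 21.94 and P_2 = 10: Q_1 = 260.522.
∂Q_1/∂P_2 = 1.73P_1 = 1.73(21.94) = 37.9562.
ε = (∂Q_1/∂P_2)(P_2/Q_1) = 37.9562 × (10/260.522) ≈ 1.457.
ε > 0: substitutes.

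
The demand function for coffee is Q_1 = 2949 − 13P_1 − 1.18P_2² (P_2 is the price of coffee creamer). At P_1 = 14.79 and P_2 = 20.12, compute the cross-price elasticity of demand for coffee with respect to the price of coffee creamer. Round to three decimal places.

-0.419

At P_1 = 14.79 and P_2 = 20.12: Q_1 = 2279.049.
∂Q_1/∂P_2 = -2.36P_2 = -2.36(20.12) = -47.4832.
ε = (∂Q_1/∂P_2)(P_2/Q_1) = -47.4832 × (20.12/2279.049) ≈ -0.419.
ε < 0: complements.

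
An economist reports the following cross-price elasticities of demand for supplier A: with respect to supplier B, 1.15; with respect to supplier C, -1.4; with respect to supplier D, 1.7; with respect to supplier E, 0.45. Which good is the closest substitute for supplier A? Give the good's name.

Substitutes have ε > 0. Among the positive values, 1.7 (supplier D) is largest.

supplier D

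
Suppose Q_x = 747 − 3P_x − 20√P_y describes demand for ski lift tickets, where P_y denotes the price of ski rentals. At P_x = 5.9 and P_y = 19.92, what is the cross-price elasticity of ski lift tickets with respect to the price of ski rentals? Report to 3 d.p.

-0.070

At P_x = 5.9 and P_y = 19.92: Q_x = 640.036.
∂Q_x/∂P_y = -20/(2√P_y) = -20/(2√19.92) = -2.2406.
ε = (∂Q_x/∂P_y)(P_y/Q_x) = -2.2406 × (19.92/640.036) ≈ -0.070.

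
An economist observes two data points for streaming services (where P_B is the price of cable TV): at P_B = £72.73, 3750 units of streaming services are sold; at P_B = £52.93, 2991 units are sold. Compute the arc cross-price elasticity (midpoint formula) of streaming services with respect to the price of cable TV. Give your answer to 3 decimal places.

0.715

ΔQ_A = 2991 − 3750 = -759; ΔP_B = 52.93 − 72.73 = -19.8.
Midpoints: Q̄_A = 3370.5, P̄_B = 62.83.
ε = (ΔQ_A/Q̄_A)/(ΔP_B/P̄_B) = (-759/3370.5)/(-19.8/62.83) ≈ 0.715.
ε > 0: streaming services and cable TV are substitutes.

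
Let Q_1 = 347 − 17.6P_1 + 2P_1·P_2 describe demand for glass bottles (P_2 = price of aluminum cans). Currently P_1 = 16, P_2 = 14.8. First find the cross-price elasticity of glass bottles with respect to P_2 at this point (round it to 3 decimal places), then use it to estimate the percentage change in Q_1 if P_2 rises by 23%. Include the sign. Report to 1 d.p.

At P_1 = 16, P_2 = 14.8: Q_1 = 539.
∂Q_1/∂P_2 = 2P_1 = 32.0000.
ε = (∂Q_1/∂P_2)(P_2/Q_1) = 32.0000 × 14.8/539 ≈ 0.879.
%ΔQ_1 ≈ ε × %ΔP_2 = 0.879 × (23%) = 20.2%.

20.2%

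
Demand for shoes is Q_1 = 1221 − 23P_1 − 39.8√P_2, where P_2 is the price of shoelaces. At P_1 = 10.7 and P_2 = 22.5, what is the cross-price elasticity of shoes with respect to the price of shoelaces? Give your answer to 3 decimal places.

-0.120

At P_1 = 10.7 and P_2 = 22.5: Q_1 = 786.112.
∂Q_1/∂P_2 = -39.8/(2√P_2) = -39.8/(2√22.5) = -4.1953.
ε = (∂Q_1/∂P_2)(P_2/Q_1) = -4.1953 × (22.5/786.112) ≈ -0.120.
ε < 0: complements.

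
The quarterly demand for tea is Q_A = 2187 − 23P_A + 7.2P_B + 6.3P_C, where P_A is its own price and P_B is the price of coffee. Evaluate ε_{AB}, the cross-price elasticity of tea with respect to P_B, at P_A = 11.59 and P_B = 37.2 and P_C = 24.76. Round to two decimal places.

At P_A = 11.59 and P_B = 37.2 and P_C = 24.76: Q_A = 2344.258.
∂Q_A/∂P_B = 7.2.
ε = (∂Q_A/∂P_B)(P_B/Q_A) = 7.2 × (37.2/2344.258) ≈ 0.11.

0.11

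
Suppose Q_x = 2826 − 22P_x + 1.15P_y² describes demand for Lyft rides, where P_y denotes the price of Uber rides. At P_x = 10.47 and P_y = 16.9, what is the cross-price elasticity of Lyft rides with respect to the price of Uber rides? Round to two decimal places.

0.22

At P_x = 10.47 and P_y = 16.9: Q_x = 2924.111.
∂Q_x/∂P_y = 2.3P_y = 2.3(16.9) = 38.8700.
ε = (∂Q_x/∂P_y)(P_y/Q_x) = 38.8700 × (16.9/2924.111) ≈ 0.22.
ε > 0: substitutes.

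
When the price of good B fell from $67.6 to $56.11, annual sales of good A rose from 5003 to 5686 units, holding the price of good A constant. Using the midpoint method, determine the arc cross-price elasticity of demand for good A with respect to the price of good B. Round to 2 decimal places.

-0.69

ΔQ_A = 5686 − 5003 = 683; ΔP_B = 56.11 − 67.6 = -11.49.
Midpoints: Q̄_A = 5344.5, P̄_B = 61.85.
ε = (ΔQ_A/Q̄_A)/(ΔP_B/P̄_B) = (683/5344.5)/(-11.49/61.85) ≈ -0.69.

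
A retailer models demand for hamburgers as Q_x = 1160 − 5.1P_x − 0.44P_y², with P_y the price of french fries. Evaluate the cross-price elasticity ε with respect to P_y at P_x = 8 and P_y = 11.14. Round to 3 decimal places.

-0.103

At P_x = 8 and P_y = 11.14: Q_x = 1064.596.
∂Q_x/∂P_y = -0.88P_y = -0.88(11.14) = -9.8032.
ε = (∂Q_x/∂P_y)(P_y/Q_x) = -9.8032 × (11.14/1064.596) ≈ -0.103.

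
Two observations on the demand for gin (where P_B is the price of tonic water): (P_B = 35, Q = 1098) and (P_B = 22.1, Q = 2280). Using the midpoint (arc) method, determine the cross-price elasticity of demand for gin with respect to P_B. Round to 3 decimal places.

ΔQ_A = 2280 − 1098 = 1182; ΔP_B = 22.1 − 35 = -12.9.
Midpoints: Q̄_A = 1689.0, P̄_B = 28.55.
ε = (ΔQ_A/Q̄_A)/(ΔP_B/P̄_B) = (1182/1689.0)/(-12.9/28.55) ≈ -1.549.
ε < 0: gin and tonic water are complements.

-1.549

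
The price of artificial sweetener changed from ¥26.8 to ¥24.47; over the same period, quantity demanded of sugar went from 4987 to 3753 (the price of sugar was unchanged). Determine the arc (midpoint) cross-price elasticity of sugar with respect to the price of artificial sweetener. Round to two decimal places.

ΔQ_A = 3753 − 4987 = -1234; ΔP_B = 24.47 − 26.8 = -2.33.
Midpoints: Q̄_A = 4370.0, P̄_B = 25.63.
ε = (ΔQ_A/Q̄_A)/(ΔP_B/P̄_B) = (-1234/4370.0)/(-2.33/25.63) ≈ 3.11.

3.11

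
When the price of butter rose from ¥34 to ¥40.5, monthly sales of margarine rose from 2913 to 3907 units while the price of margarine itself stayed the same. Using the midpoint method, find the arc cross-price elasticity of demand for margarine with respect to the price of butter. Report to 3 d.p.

ΔQ_A = 3907 − 2913 = 994; ΔP_B = 40.5 − 34 = 6.5.
Midpoints: Q̄_A = 3410.0, P̄_B = 37.25.
ε = (ΔQ_A/Q̄_A)/(ΔP_B/P̄_B) = (994/3410.0)/(6.5/37.25) ≈ 1.670.
ε > 0: margarine and butter are substitutes.

1.670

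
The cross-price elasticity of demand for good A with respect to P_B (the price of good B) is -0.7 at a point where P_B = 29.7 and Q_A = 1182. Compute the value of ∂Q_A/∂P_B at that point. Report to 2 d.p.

-27.86

ε = (∂Q_A/∂P_B)·(P_B/Q_A) ⇒ ∂Q_A/∂P_B = ε·Q_A/P_B = -0.7 × 1182/29.7 ≈ -27.86.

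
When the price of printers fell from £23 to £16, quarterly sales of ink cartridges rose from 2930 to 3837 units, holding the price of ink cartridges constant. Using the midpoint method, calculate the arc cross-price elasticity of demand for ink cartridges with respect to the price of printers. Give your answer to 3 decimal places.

ΔQ_A = 3837 − 2930 = 907; ΔP_B = 16 − 23 = -7.
Midpoints: Q̄_A = 3383.5, P̄_B = 19.50.
ε = (ΔQ_A/Q̄_A)/(ΔP_B/P̄_B) = (907/3383.5)/(-7/19.50) ≈ -0.747.
ε < 0: ink cartridges and printers are complements.

-0.747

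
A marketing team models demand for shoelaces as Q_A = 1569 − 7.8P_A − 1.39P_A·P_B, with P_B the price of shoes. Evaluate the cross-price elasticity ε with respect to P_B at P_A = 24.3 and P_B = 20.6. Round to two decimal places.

At P_A = 24.3 and P_B = 20.6: Q_A = 683.654.
∂Q_A/∂P_B = -1.39P_A = -1.39(24.3) = -33.7770.
ε = (∂Q_A/∂P_B)(P_B/Q_A) = -33.7770 × (20.6/683.654) ≈ -1.02.
ε < 0: complements.

-1.02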